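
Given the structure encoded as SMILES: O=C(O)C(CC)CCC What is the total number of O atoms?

Scan the SMILES for O atoms (remember two-letter symbols like Cl and Br are single atoms).
Oxygen count: 2.

2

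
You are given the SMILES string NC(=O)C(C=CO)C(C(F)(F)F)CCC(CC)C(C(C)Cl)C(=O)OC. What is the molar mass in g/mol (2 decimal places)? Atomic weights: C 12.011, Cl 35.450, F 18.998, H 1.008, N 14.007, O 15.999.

First, the molecular formula is C16H25ClF3NO4 (counting implicit H from valence).
  C: 16 × 12.011 = 192.176
  Cl: 1 × 35.450 = 35.450
  F: 3 × 18.998 = 56.994
  H: 25 × 1.008 = 25.200
  N: 1 × 14.007 = 14.007
  O: 4 × 15.999 = 63.996
Sum: 16×12.011 + 1×35.450 + 3×18.998 + 25×1.008 + 1×14.007 + 4×15.999 = 387.823 → 387.82 g/mol.

387.82 g/mol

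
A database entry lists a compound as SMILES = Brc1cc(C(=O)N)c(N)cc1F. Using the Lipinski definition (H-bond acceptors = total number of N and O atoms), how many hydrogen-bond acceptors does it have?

N atoms: 2; O atoms: 1.
Lipinski HBA = 2 + 1 = 3.

3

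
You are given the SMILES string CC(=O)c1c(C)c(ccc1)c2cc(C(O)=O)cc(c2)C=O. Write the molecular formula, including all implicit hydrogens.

C17H14O4

Walk through each heavy atom and fill implicit hydrogens from standard valence (C 4, N 3, O 2, S 2, halogen 1); for lowercase aromatic atoms, an aromatic c carries 1 H when it has two neighbours and 0 H with three, and aromatic n carries 0 H:
  atom 1: C, bond orders sum to 1 (valence 4) → 3 H
  atom 2: C, bond orders sum to 4 (valence 4) → 0 H
  atom 3: O, bond orders sum to 2 (valence 2) → 0 H
  atom 4: aromatic c, 3 neighbours → 0 H
  atom 5: aromatic c, 3 neighbours → 0 H
  atom 6: C, bond orders sum to 1 (valence 4) → 3 H
  atom 7: aromatic c, 3 neighbours → 0 H
  atom 8: aromatic c, 2 neighbours → 1 H
  atom 9: aromatic c, 2 neighbours → 1 H
  atom 10: aromatic c, 2 neighbours → 1 H
  atom 11: aromatic c, 3 neighbours → 0 H
  atom 12: aromatic c, 2 neighbours → 1 H
  atom 13: aromatic c, 3 neighbours → 0 H
  atom 14: C, bond orders sum to 4 (valence 4) → 0 H
  atom 15: O, bond orders sum to 1 (valence 2) → 1 H
  atom 16: O, bond orders sum to 2 (valence 2) → 0 H
  atom 17: aromatic c, 2 neighbours → 1 H
  atom 18: aromatic c, 3 neighbours → 0 H
  atom 19: aromatic c, 2 neighbours → 1 H
  atom 20: C, bond orders sum to 3 (valence 4) → 1 H
  atom 21: O, bond orders sum to 2 (valence 2) → 0 H
Totals → C:17, H:14, O:4.
In Hill order: C17H14O4.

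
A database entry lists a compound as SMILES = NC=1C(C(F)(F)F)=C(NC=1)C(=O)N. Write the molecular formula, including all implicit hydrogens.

Walk through each heavy atom and fill implicit hydrogens from standard valence (C 4, N 3, O 2, S 2, halogen 1):
  atom 1: N, bond orders sum to 1 (valence 3) → 2 H
  atom 2: C, bond orders sum to 4 (valence 4) → 0 H
  atom 3: C, bond orders sum to 4 (valence 4) → 0 H
  atom 4: C, bond orders sum to 4 (valence 4) → 0 H
  atom 5: F (halogen, monovalent) → 0 H
  atom 6: F (halogen, monovalent) → 0 H
  atom 7: F (halogen, monovalent) → 0 H
  atom 8: C, bond orders sum to 4 (valence 4) → 0 H
  atom 9: N, bond orders sum to 2 (valence 3) → 1 H
  atom 10: C, bond orders sum to 3 (valence 4) → 1 H
  atom 11: C, bond orders sum to 4 (valence 4) → 0 H
  atom 12: O, bond orders sum to 2 (valence 2) → 0 H
  atom 13: N, bond orders sum to 1 (valence 3) → 2 H
Totals → C:6, H:6, F:3, N:3, O:1.

C6H6F3N3O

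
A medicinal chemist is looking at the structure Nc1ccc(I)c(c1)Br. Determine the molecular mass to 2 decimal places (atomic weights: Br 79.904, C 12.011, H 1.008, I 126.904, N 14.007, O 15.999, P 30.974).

297.92 g/mol

First, the molecular formula is C6H5BrIN (counting implicit H from valence).
  Br: 1 × 79.904 = 79.904
  C: 6 × 12.011 = 72.066
  H: 5 × 1.008 = 5.040
  I: 1 × 126.904 = 126.904
  N: 1 × 14.007 = 14.007
Sum: 1×79.904 + 6×12.011 + 5×1.008 + 1×126.904 + 1×14.007 = 297.921 → 297.92 g/mol.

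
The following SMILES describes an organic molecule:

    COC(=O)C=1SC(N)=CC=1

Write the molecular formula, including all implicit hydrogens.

C6H7NO2S

Walk through each heavy atom and fill implicit hydrogens from standard valence (C 4, N 3, O 2, S 2, halogen 1):
  atom 1: C, bond orders sum to 1 (valence 4) → 3 H
  atom 2: O, bond orders sum to 2 (valence 2) → 0 H
  atom 3: C, bond orders sum to 4 (valence 4) → 0 H
  atom 4: O, bond orders sum to 2 (valence 2) → 0 H
  atom 5: C, bond orders sum to 4 (valence 4) → 0 H
  atom 6: S, bond orders sum to 2 (valence 2) → 0 H
  atom 7: C, bond orders sum to 4 (valence 4) → 0 H
  atom 8: N, bond orders sum to 1 (valence 3) → 2 H
  atom 9: C, bond orders sum to 3 (valence 4) → 1 H
  atom 10: C, bond orders sum to 3 (valence 4) → 1 H
Totals → C:6, H:7, N:1, O:2, S:1.
In Hill order: C6H7NO2S.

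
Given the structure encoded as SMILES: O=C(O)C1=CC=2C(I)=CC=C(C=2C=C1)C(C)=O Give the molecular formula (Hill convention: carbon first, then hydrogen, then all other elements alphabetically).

Walk through each heavy atom and fill implicit hydrogens from standard valence (C 4, N 3, O 2, S 2, halogen 1):
  atom 1: O, bond orders sum to 2 (valence 2) → 0 H
  atom 2: C, bond orders sum to 4 (valence 4) → 0 H
  atom 3: O, bond orders sum to 1 (valence 2) → 1 H
  atom 4: C, bond orders sum to 4 (valence 4) → 0 H
  atom 5: C, bond orders sum to 3 (valence 4) → 1 H
  atom 6: C, bond orders sum to 4 (valence 4) → 0 H
  atom 7: C, bond orders sum to 4 (valence 4) → 0 H
  atom 8: I (halogen, monovalent) → 0 H
  atom 9: C, bond orders sum to 3 (valence 4) → 1 H
  atom 10: C, bond orders sum to 3 (valence 4) → 1 H
  atom 11: C, bond orders sum to 4 (valence 4) → 0 H
  atom 12: C, bond orders sum to 4 (valence 4) → 0 H
  atom 13: C, bond orders sum to 3 (valence 4) → 1 H
  atom 14: C, bond orders sum to 3 (valence 4) → 1 H
  atom 15: C, bond orders sum to 4 (valence 4) → 0 H
  atom 16: C, bond orders sum to 1 (valence 4) → 3 H
  atom 17: O, bond orders sum to 2 (valence 2) → 0 H
Totals → C:13, H:9, I:1, O:3.

C13H9IO3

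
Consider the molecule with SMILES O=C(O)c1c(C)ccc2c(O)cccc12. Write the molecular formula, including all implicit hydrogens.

Walk through each heavy atom and fill implicit hydrogens from standard valence (C 4, N 3, O 2, S 2, halogen 1); for lowercase aromatic atoms, an aromatic c carries 1 H when it has two neighbours and 0 H with three, and aromatic n carries 0 H:
  atom 1: O, bond orders sum to 2 (valence 2) → 0 H
  atom 2: C, bond orders sum to 4 (valence 4) → 0 H
  atom 3: O, bond orders sum to 1 (valence 2) → 1 H
  atom 4: aromatic c, 3 neighbours → 0 H
  atom 5: aromatic c, 3 neighbours → 0 H
  atom 6: C, bond orders sum to 1 (valence 4) → 3 H
  atom 7: aromatic c, 2 neighbours → 1 H
  atom 8: aromatic c, 2 neighbours → 1 H
  atom 9: aromatic c, 3 neighbours → 0 H
  atom 10: aromatic c, 3 neighbours → 0 H
  atom 11: O, bond orders sum to 1 (valence 2) → 1 H
  atom 12: aromatic c, 2 neighbours → 1 H
  atom 13: aromatic c, 2 neighbours → 1 H
  atom 14: aromatic c, 2 neighbours → 1 H
  atom 15: aromatic c, 3 neighbours → 0 H
Totals → C:12, H:10, O:3.

C12H10O3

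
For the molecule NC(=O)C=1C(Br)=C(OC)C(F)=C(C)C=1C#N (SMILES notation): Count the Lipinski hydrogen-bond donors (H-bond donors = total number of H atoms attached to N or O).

Donors: find every N or O and count the H atoms it carries.
  atom 1 (N): bond orders sum to 1 → 2 H
  atom 3 (O): bond orders sum to 2 → 0 H
  atom 8 (O): bond orders sum to 2 → 0 H
  atom 16 (N): bond orders sum to 3 → 0 H
Lipinski HBD = 2.

2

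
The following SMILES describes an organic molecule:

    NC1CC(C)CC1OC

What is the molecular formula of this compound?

C7H15NO

Walk through each heavy atom and fill implicit hydrogens from standard valence (C 4, N 3, O 2, S 2, halogen 1):
  atom 1: N, bond orders sum to 1 (valence 3) → 2 H
  atom 2: C, bond orders sum to 3 (valence 4) → 1 H
  atom 3: C, bond orders sum to 2 (valence 4) → 2 H
  atom 4: C, bond orders sum to 3 (valence 4) → 1 H
  atom 5: C, bond orders sum to 1 (valence 4) → 3 H
  atom 6: C, bond orders sum to 2 (valence 4) → 2 H
  atom 7: C, bond orders sum to 3 (valence 4) → 1 H
  atom 8: O, bond orders sum to 2 (valence 2) → 0 H
  atom 9: C, bond orders sum to 1 (valence 4) → 3 H
Totals → C:7, H:15, N:1, O:1.
In Hill order: C7H15NO.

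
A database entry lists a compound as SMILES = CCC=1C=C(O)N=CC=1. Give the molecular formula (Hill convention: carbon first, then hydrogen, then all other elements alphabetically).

C7H9NO

Walk through each heavy atom and fill implicit hydrogens from standard valence (C 4, N 3, O 2, S 2, halogen 1):
  atom 1: C, bond orders sum to 1 (valence 4) → 3 H
  atom 2: C, bond orders sum to 2 (valence 4) → 2 H
  atom 3: C, bond orders sum to 4 (valence 4) → 0 H
  atom 4: C, bond orders sum to 3 (valence 4) → 1 H
  atom 5: C, bond orders sum to 4 (valence 4) → 0 H
  atom 6: O, bond orders sum to 1 (valence 2) → 1 H
  atom 7: N, bond orders sum to 3 (valence 3) → 0 H
  atom 8: C, bond orders sum to 3 (valence 4) → 1 H
  atom 9: C, bond orders sum to 3 (valence 4) → 1 H
Totals → C:7, H:9, N:1, O:1.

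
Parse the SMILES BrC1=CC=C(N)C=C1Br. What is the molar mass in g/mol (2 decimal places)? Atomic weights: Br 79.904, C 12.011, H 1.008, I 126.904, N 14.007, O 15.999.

First, the molecular formula is C6H5Br2N (counting implicit H from valence).
  Br: 2 × 79.904 = 159.808
  C: 6 × 12.011 = 72.066
  H: 5 × 1.008 = 5.040
  N: 1 × 14.007 = 14.007
Sum: 2×79.904 + 6×12.011 + 5×1.008 + 1×14.007 = 250.921 → 250.92 g/mol.

250.92 g/mol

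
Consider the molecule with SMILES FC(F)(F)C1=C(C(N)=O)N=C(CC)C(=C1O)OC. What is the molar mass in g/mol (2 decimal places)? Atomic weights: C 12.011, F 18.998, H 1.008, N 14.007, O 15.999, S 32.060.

264.20 g/mol

First, the molecular formula is C10H11F3N2O3 (counting implicit H from valence).
  C: 10 × 12.011 = 120.110
  F: 3 × 18.998 = 56.994
  H: 11 × 1.008 = 11.088
  N: 2 × 14.007 = 28.014
  O: 3 × 15.999 = 47.997
Sum: 10×12.011 + 3×18.998 + 11×1.008 + 2×14.007 + 3×15.999 = 264.203 → 264.20 g/mol.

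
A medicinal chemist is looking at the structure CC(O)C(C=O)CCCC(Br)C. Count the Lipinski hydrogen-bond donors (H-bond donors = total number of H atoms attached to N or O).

1

Donors: find every N or O and count the H atoms it carries.
  atom 3 (O): bond orders sum to 1 → 1 H
  atom 6 (O): bond orders sum to 2 → 0 H
Lipinski HBD = 1.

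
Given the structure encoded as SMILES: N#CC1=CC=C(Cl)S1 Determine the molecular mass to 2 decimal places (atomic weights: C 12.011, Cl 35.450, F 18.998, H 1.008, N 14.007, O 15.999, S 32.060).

143.59 g/mol

First, the molecular formula is C5H2ClNS (counting implicit H from valence).
  C: 5 × 12.011 = 60.055
  Cl: 1 × 35.450 = 35.450
  H: 2 × 1.008 = 2.016
  N: 1 × 14.007 = 14.007
  S: 1 × 32.060 = 32.060
Sum: 5×12.011 + 1×35.450 + 2×1.008 + 1×14.007 + 1×32.060 = 143.588 → 143.59 g/mol.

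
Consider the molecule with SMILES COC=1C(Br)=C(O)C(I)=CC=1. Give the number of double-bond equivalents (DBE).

Molecular formula: C7H6BrIO2.
DoU = (2C + 2 + N − H − X) / 2, where X is the halogen count and O/S are ignored.
    = (2·7 + 2 + 0 − 6 − 2) / 2 = 8 / 2 = 4.

4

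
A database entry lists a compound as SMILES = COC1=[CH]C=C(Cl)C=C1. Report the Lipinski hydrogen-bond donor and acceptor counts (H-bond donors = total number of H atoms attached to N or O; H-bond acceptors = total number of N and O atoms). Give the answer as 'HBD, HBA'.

0, 1

Donors: find every N or O and count the H atoms it carries.
  atom 2 (O): bond orders sum to 2 → 0 H
Lipinski HBD = 0.
Acceptors: N atoms = 0, O atoms = 1 → HBA = 1.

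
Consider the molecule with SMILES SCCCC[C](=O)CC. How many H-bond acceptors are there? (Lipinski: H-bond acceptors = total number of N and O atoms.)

1

N atoms: 0; O atoms: 1.
Lipinski HBA = 0 + 1 = 1.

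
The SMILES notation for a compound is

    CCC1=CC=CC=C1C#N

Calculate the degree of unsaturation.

Degree of unsaturation = (number of rings) + (number of π bonds).
Ring closures in the SMILES: 1.
π bonds: 3 double bonds (each 1 DoU), 1 triple bond (each 2 DoU) → 5 DoU from unsaturation.
Total DoU = 1 + 5 = 6.

6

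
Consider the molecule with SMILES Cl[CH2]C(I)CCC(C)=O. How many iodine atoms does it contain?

Scan the SMILES for I atoms (remember two-letter symbols like Cl and Br are single atoms).
Iodine count: 1.

1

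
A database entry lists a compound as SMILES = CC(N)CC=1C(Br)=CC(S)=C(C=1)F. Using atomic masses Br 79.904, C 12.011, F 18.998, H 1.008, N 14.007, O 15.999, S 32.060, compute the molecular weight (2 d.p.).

264.16 g/mol

First, the molecular formula is C9H11BrFNS (counting implicit H from valence).
  Br: 1 × 79.904 = 79.904
  C: 9 × 12.011 = 108.099
  F: 1 × 18.998 = 18.998
  H: 11 × 1.008 = 11.088
  N: 1 × 14.007 = 14.007
  S: 1 × 32.060 = 32.060
Sum: 1×79.904 + 9×12.011 + 1×18.998 + 11×1.008 + 1×14.007 + 1×32.060 = 264.156 → 264.16 g/mol.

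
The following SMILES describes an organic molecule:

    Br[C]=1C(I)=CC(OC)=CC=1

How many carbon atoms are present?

7

Count every carbon token in the SMILES (each C, including those in ring-closure positions and inside branches).
Carbon count: 7.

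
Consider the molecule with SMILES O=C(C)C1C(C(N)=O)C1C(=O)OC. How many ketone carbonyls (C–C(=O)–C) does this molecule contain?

The ketone motif appears at heavy-atom position 2 in the SMILES.
Other groups present: 1 amide, 1 ester.
Ketone count: 1.

1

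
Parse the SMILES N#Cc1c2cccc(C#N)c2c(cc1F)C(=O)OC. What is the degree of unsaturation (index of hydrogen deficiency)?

12

Molecular formula: C14H7FN2O2.
DoU = (2C + 2 + N − H − X) / 2, where X is the halogen count and O/S are ignored.
    = (2·14 + 2 + 2 − 7 − 1) / 2 = 24 / 2 = 12.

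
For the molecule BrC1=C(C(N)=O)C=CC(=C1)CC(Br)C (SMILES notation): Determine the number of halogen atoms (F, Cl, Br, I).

Halogen atoms appear at heavy-atom positions 1, 13 (2×Br).
Other groups present: 1 amide.
Halogen count: 2.

2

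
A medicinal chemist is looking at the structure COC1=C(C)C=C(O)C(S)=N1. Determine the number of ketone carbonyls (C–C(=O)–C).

Scan the SMILES for the ketone motif — none present.
Groups that are present: 1 ether, 1 hydroxyl, 1 thiol.

0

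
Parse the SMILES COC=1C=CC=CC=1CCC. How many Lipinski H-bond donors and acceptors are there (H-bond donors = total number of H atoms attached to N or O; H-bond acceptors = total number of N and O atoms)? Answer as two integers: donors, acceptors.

Donors: find every N or O and count the H atoms it carries.
  atom 2 (O): bond orders sum to 2 → 0 H
Lipinski HBD = 0.
Acceptors: N atoms = 0, O atoms = 1 → HBA = 1.

0, 1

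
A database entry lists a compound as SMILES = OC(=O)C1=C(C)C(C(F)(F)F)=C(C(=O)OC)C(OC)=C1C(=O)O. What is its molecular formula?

C13H11F3O7

Walk through each heavy atom and fill implicit hydrogens from standard valence (C 4, N 3, O 2, S 2, halogen 1):
  atom 1: O, bond orders sum to 1 (valence 2) → 1 H
  atom 2: C, bond orders sum to 4 (valence 4) → 0 H
  atom 3: O, bond orders sum to 2 (valence 2) → 0 H
  atom 4: C, bond orders sum to 4 (valence 4) → 0 H
  atom 5: C, bond orders sum to 4 (valence 4) → 0 H
  atom 6: C, bond orders sum to 1 (valence 4) → 3 H
  atom 7: C, bond orders sum to 4 (valence 4) → 0 H
  atom 8: C, bond orders sum to 4 (valence 4) → 0 H
  atom 9: F (halogen, monovalent) → 0 H
  atom 10: F (halogen, monovalent) → 0 H
  atom 11: F (halogen, monovalent) → 0 H
  atom 12: C, bond orders sum to 4 (valence 4) → 0 H
  atom 13: C, bond orders sum to 4 (valence 4) → 0 H
  atom 14: O, bond orders sum to 2 (valence 2) → 0 H
  atom 15: O, bond orders sum to 2 (valence 2) → 0 H
  atom 16: C, bond orders sum to 1 (valence 4) → 3 H
  atom 17: C, bond orders sum to 4 (valence 4) → 0 H
  atom 18: O, bond orders sum to 2 (valence 2) → 0 H
  atom 19: C, bond orders sum to 1 (valence 4) → 3 H
  atom 20: C, bond orders sum to 4 (valence 4) → 0 H
  atom 21: C, bond orders sum to 4 (valence 4) → 0 H
  atom 22: O, bond orders sum to 2 (valence 2) → 0 H
  atom 23: O, bond orders sum to 1 (valence 2) → 1 H
Totals → C:13, H:11, F:3, O:7.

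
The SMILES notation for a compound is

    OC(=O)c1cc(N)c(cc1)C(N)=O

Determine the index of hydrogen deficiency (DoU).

6

Molecular formula: C8H8N2O3.
DoU = (2C + 2 + N − H − X) / 2, where X is the halogen count and O/S are ignored.
    = (2·8 + 2 + 2 − 8 − 0) / 2 = 12 / 2 = 6.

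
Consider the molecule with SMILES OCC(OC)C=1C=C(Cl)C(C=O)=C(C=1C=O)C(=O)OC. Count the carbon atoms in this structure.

13

Count every carbon token in the SMILES (each C, including those in ring-closure positions and inside branches).
Carbon count: 13.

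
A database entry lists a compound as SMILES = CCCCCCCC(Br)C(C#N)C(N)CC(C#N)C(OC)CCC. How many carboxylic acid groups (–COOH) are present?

Scan the SMILES for the carboxylic acid motif — none present.
Groups that are present: 1 ether, 2 nitrile, 1 primary amine.

0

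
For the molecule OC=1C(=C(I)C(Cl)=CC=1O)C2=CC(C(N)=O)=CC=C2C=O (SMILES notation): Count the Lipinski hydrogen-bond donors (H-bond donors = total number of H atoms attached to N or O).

Donors: find every N or O and count the H atoms it carries.
  atom 1 (O): bond orders sum to 1 → 1 H
  atom 10 (O): bond orders sum to 1 → 1 H
  atom 15 (N): bond orders sum to 1 → 2 H
  atom 16 (O): bond orders sum to 2 → 0 H
  atom 21 (O): bond orders sum to 2 → 0 H
Lipinski HBD = 4.

4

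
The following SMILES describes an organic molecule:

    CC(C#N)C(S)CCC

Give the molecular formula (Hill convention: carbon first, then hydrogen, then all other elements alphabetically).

C7H13NS

Walk through each heavy atom and fill implicit hydrogens from standard valence (C 4, N 3, O 2, S 2, halogen 1):
  atom 1: C, bond orders sum to 1 (valence 4) → 3 H
  atom 2: C, bond orders sum to 3 (valence 4) → 1 H
  atom 3: C, bond orders sum to 4 (valence 4) → 0 H
  atom 4: N, bond orders sum to 3 (valence 3) → 0 H
  atom 5: C, bond orders sum to 3 (valence 4) → 1 H
  atom 6: S, bond orders sum to 1 (valence 2) → 1 H
  atom 7: C, bond orders sum to 2 (valence 4) → 2 H
  atom 8: C, bond orders sum to 2 (valence 4) → 2 H
  atom 9: C, bond orders sum to 1 (valence 4) → 3 H
Totals → C:7, H:13, N:1, S:1.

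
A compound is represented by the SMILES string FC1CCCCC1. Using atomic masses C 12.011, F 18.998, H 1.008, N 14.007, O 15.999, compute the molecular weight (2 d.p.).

First, the molecular formula is C6H11F (counting implicit H from valence).
  C: 6 × 12.011 = 72.066
  F: 1 × 18.998 = 18.998
  H: 11 × 1.008 = 11.088
Sum: 6×12.011 + 1×18.998 + 11×1.008 = 102.152 → 102.15 g/mol.

102.15 g/mol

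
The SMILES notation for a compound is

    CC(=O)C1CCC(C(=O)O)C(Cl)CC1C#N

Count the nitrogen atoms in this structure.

1

Scan the SMILES for N atoms (remember two-letter symbols like Cl and Br are single atoms).
Nitrogen count: 1.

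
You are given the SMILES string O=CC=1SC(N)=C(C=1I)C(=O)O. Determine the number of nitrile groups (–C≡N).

0

Scan the SMILES for the nitrile motif — none present.
Groups that are present: 1 aldehyde, 1 carboxylic acid, 1 primary amine.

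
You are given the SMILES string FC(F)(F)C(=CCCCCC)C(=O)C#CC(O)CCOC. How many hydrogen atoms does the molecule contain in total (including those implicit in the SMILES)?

21

Walk through each heavy atom and fill implicit hydrogens from standard valence (C 4, N 3, O 2, S 2, halogen 1):
  atom 1: F (halogen, monovalent) → 0 H
  atom 2: C, bond orders sum to 4 (valence 4) → 0 H
  atom 3: F (halogen, monovalent) → 0 H
  atom 4: F (halogen, monovalent) → 0 H
  atom 5: C, bond orders sum to 4 (valence 4) → 0 H
  atom 6: C, bond orders sum to 3 (valence 4) → 1 H
  atom 7: C, bond orders sum to 2 (valence 4) → 2 H
  atom 8: C, bond orders sum to 2 (valence 4) → 2 H
  atom 9: C, bond orders sum to 2 (valence 4) → 2 H
  atom 10: C, bond orders sum to 2 (valence 4) → 2 H
  atom 11: C, bond orders sum to 1 (valence 4) → 3 H
  atom 12: C, bond orders sum to 4 (valence 4) → 0 H
  atom 13: O, bond orders sum to 2 (valence 2) → 0 H
  atom 14: C, bond orders sum to 4 (valence 4) → 0 H
  atom 15: C, bond orders sum to 4 (valence 4) → 0 H
  atom 16: C, bond orders sum to 3 (valence 4) → 1 H
  atom 17: O, bond orders sum to 1 (valence 2) → 1 H
  atom 18: C, bond orders sum to 2 (valence 4) → 2 H
  atom 19: C, bond orders sum to 2 (valence 4) → 2 H
  atom 20: O, bond orders sum to 2 (valence 2) → 0 H
  atom 21: C, bond orders sum to 1 (valence 4) → 3 H
Total hydrogens: 21.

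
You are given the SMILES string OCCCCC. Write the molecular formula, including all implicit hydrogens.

Walk through each heavy atom and fill implicit hydrogens from standard valence (C 4, N 3, O 2, S 2, halogen 1):
  atom 1: O, bond orders sum to 1 (valence 2) → 1 H
  atom 2: C, bond orders sum to 2 (valence 4) → 2 H
  atom 3: C, bond orders sum to 2 (valence 4) → 2 H
  atom 4: C, bond orders sum to 2 (valence 4) → 2 H
  atom 5: C, bond orders sum to 2 (valence 4) → 2 H
  atom 6: C, bond orders sum to 1 (valence 4) → 3 H
Totals → C:5, H:12, O:1.

C5H12O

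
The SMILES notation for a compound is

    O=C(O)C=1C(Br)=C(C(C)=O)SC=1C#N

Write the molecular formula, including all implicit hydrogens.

Walk through each heavy atom and fill implicit hydrogens from standard valence (C 4, N 3, O 2, S 2, halogen 1):
  atom 1: O, bond orders sum to 2 (valence 2) → 0 H
  atom 2: C, bond orders sum to 4 (valence 4) → 0 H
  atom 3: O, bond orders sum to 1 (valence 2) → 1 H
  atom 4: C, bond orders sum to 4 (valence 4) → 0 H
  atom 5: C, bond orders sum to 4 (valence 4) → 0 H
  atom 6: Br (halogen, monovalent) → 0 H
  atom 7: C, bond orders sum to 4 (valence 4) → 0 H
  atom 8: C, bond orders sum to 4 (valence 4) → 0 H
  atom 9: C, bond orders sum to 1 (valence 4) → 3 H
  atom 10: O, bond orders sum to 2 (valence 2) → 0 H
  atom 11: S, bond orders sum to 2 (valence 2) → 0 H
  atom 12: C, bond orders sum to 4 (valence 4) → 0 H
  atom 13: C, bond orders sum to 4 (valence 4) → 0 H
  atom 14: N, bond orders sum to 3 (valence 3) → 0 H
Totals → C:8, H:4, Br:1, N:1, O:3, S:1.

C8H4BrNO3S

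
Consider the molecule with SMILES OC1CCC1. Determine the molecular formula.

C4H8O

Walk through each heavy atom and fill implicit hydrogens from standard valence (C 4, N 3, O 2, S 2, halogen 1):
  atom 1: O, bond orders sum to 1 (valence 2) → 1 H
  atom 2: C, bond orders sum to 3 (valence 4) → 1 H
  atom 3: C, bond orders sum to 2 (valence 4) → 2 H
  atom 4: C, bond orders sum to 2 (valence 4) → 2 H
  atom 5: C, bond orders sum to 2 (valence 4) → 2 H
Totals → C:4, H:8, O:1.
In Hill order: C4H8O.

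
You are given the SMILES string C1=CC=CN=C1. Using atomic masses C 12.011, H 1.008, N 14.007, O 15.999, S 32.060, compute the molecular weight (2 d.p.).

First, the molecular formula is C5H5N (counting implicit H from valence).
  C: 5 × 12.011 = 60.055
  H: 5 × 1.008 = 5.040
  N: 1 × 14.007 = 14.007
Sum: 5×12.011 + 5×1.008 + 1×14.007 = 79.102 → 79.10 g/mol.

79.10 g/mol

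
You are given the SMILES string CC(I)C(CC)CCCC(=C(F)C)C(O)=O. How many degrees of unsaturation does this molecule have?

Degree of unsaturation = (number of rings) + (number of π bonds).
Ring closures in the SMILES: 0.
π bonds: 2 double bonds (each 1 DoU) → 2 DoU from unsaturation.
Total DoU = 0 + 2 = 2.

2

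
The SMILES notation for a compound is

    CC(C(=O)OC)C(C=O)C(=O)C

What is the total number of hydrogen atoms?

12

Walk through each heavy atom and fill implicit hydrogens from standard valence (C 4, N 3, O 2, S 2, halogen 1):
  atom 1: C, bond orders sum to 1 (valence 4) → 3 H
  atom 2: C, bond orders sum to 3 (valence 4) → 1 H
  atom 3: C, bond orders sum to 4 (valence 4) → 0 H
  atom 4: O, bond orders sum to 2 (valence 2) → 0 H
  atom 5: O, bond orders sum to 2 (valence 2) → 0 H
  atom 6: C, bond orders sum to 1 (valence 4) → 3 H
  atom 7: C, bond orders sum to 3 (valence 4) → 1 H
  atom 8: C, bond orders sum to 3 (valence 4) → 1 H
  atom 9: O, bond orders sum to 2 (valence 2) → 0 H
  atom 10: C, bond orders sum to 4 (valence 4) → 0 H
  atom 11: O, bond orders sum to 2 (valence 2) → 0 H
  atom 12: C, bond orders sum to 1 (valence 4) → 3 H
Total hydrogens: 12.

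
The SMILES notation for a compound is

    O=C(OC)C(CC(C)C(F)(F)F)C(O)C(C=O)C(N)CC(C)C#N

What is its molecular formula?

Walk through each heavy atom and fill implicit hydrogens from standard valence (C 4, N 3, O 2, S 2, halogen 1):
  atom 1: O, bond orders sum to 2 (valence 2) → 0 H
  atom 2: C, bond orders sum to 4 (valence 4) → 0 H
  atom 3: O, bond orders sum to 2 (valence 2) → 0 H
  atom 4: C, bond orders sum to 1 (valence 4) → 3 H
  atom 5: C, bond orders sum to 3 (valence 4) → 1 H
  atom 6: C, bond orders sum to 2 (valence 4) → 2 H
  atom 7: C, bond orders sum to 3 (valence 4) → 1 H
  atom 8: C, bond orders sum to 1 (valence 4) → 3 H
  atom 9: C, bond orders sum to 4 (valence 4) → 0 H
  atom 10: F (halogen, monovalent) → 0 H
  atom 11: F (halogen, monovalent) → 0 H
  atom 12: F (halogen, monovalent) → 0 H
  atom 13: C, bond orders sum to 3 (valence 4) → 1 H
  atom 14: O, bond orders sum to 1 (valence 2) → 1 H
  atom 15: C, bond orders sum to 3 (valence 4) → 1 H
  atom 16: C, bond orders sum to 3 (valence 4) → 1 H
  atom 17: O, bond orders sum to 2 (valence 2) → 0 H
  atom 18: C, bond orders sum to 3 (valence 4) → 1 H
  atom 19: N, bond orders sum to 1 (valence 3) → 2 H
  atom 20: C, bond orders sum to 2 (valence 4) → 2 H
  atom 21: C, bond orders sum to 3 (valence 4) → 1 H
  atom 22: C, bond orders sum to 1 (valence 4) → 3 H
  atom 23: C, bond orders sum to 4 (valence 4) → 0 H
  atom 24: N, bond orders sum to 3 (valence 3) → 0 H
Totals → C:15, H:23, F:3, N:2, O:4.

C15H23F3N2O4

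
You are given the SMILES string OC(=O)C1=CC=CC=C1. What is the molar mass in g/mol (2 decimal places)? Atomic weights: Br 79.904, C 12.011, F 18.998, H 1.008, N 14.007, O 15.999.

122.12 g/mol

First, the molecular formula is C7H6O2 (counting implicit H from valence).
  C: 7 × 12.011 = 84.077
  H: 6 × 1.008 = 6.048
  O: 2 × 15.999 = 31.998
Sum: 7×12.011 + 6×1.008 + 2×15.999 = 122.123 → 122.12 g/mol.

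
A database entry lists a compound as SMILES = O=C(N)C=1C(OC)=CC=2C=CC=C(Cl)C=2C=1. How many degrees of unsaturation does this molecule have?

8

Degree of unsaturation = (number of rings) + (number of π bonds).
Ring closures in the SMILES: 2.
π bonds: 6 double bonds (each 1 DoU) → 6 DoU from unsaturation.
Total DoU = 2 + 6 = 8.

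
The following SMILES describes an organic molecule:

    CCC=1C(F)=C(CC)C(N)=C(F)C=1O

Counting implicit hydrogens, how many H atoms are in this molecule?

13

Walk through each heavy atom and fill implicit hydrogens from standard valence (C 4, N 3, O 2, S 2, halogen 1):
  atom 1: C, bond orders sum to 1 (valence 4) → 3 H
  atom 2: C, bond orders sum to 2 (valence 4) → 2 H
  atom 3: C, bond orders sum to 4 (valence 4) → 0 H
  atom 4: C, bond orders sum to 4 (valence 4) → 0 H
  atom 5: F (halogen, monovalent) → 0 H
  atom 6: C, bond orders sum to 4 (valence 4) → 0 H
  atom 7: C, bond orders sum to 2 (valence 4) → 2 H
  atom 8: C, bond orders sum to 1 (valence 4) → 3 H
  atom 9: C, bond orders sum to 4 (valence 4) → 0 H
  atom 10: N, bond orders sum to 1 (valence 3) → 2 H
  atom 11: C, bond orders sum to 4 (valence 4) → 0 H
  atom 12: F (halogen, monovalent) → 0 H
  atom 13: C, bond orders sum to 4 (valence 4) → 0 H
  atom 14: O, bond orders sum to 1 (valence 2) → 1 H
Total hydrogens: 13.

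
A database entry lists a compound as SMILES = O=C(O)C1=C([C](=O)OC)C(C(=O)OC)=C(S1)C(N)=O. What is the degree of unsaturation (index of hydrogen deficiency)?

7

Degree of unsaturation = (number of rings) + (number of π bonds).
Ring closures in the SMILES: 1.
π bonds: 6 double bonds (each 1 DoU) → 6 DoU from unsaturation.
Total DoU = 1 + 6 = 7.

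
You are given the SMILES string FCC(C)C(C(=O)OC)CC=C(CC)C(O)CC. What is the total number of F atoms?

1

Scan the SMILES for F atoms (remember two-letter symbols like Cl and Br are single atoms).
Fluorine count: 1.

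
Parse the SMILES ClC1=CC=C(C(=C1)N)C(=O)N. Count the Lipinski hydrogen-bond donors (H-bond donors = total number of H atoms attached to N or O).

Donors: find every N or O and count the H atoms it carries.
  atom 8 (N): bond orders sum to 1 → 2 H
  atom 10 (O): bond orders sum to 2 → 0 H
  atom 11 (N): bond orders sum to 1 → 2 H
Lipinski HBD = 4.

4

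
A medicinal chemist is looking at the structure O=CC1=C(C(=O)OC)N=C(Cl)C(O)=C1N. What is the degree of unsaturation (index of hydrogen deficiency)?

6

Degree of unsaturation = (number of rings) + (number of π bonds).
Ring closures in the SMILES: 1.
π bonds: 5 double bonds (each 1 DoU) → 5 DoU from unsaturation.
Total DoU = 1 + 5 = 6.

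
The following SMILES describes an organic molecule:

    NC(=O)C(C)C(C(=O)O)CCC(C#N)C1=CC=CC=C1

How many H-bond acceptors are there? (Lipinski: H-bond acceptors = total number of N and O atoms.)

5

N atoms: 2; O atoms: 3.
Lipinski HBA = 2 + 3 = 5.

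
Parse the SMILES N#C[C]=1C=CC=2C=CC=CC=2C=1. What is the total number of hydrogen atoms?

7

Walk through each heavy atom and fill implicit hydrogens from standard valence (C 4, N 3, O 2, S 2, halogen 1):
  atom 1: N, bond orders sum to 3 (valence 3) → 0 H
  atom 2: C, bond orders sum to 4 (valence 4) → 0 H
  atom 3: C with explicit H count 0
  atom 4: C, bond orders sum to 3 (valence 4) → 1 H
  atom 5: C, bond orders sum to 3 (valence 4) → 1 H
  atom 6: C, bond orders sum to 4 (valence 4) → 0 H
  atom 7: C, bond orders sum to 3 (valence 4) → 1 H
  atom 8: C, bond orders sum to 3 (valence 4) → 1 H
  atom 9: C, bond orders sum to 3 (valence 4) → 1 H
  atom 10: C, bond orders sum to 3 (valence 4) → 1 H
  atom 11: C, bond orders sum to 4 (valence 4) → 0 H
  atom 12: C, bond orders sum to 3 (valence 4) → 1 H
Total hydrogens: 7.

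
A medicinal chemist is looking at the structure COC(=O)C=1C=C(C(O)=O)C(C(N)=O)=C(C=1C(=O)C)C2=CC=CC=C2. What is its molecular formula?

Walk through each heavy atom and fill implicit hydrogens from standard valence (C 4, N 3, O 2, S 2, halogen 1):
  atom 1: C, bond orders sum to 1 (valence 4) → 3 H
  atom 2: O, bond orders sum to 2 (valence 2) → 0 H
  atom 3: C, bond orders sum to 4 (valence 4) → 0 H
  atom 4: O, bond orders sum to 2 (valence 2) → 0 H
  atom 5: C, bond orders sum to 4 (valence 4) → 0 H
  atom 6: C, bond orders sum to 3 (valence 4) → 1 H
  atom 7: C, bond orders sum to 4 (valence 4) → 0 H
  atom 8: C, bond orders sum to 4 (valence 4) → 0 H
  atom 9: O, bond orders sum to 1 (valence 2) → 1 H
  atom 10: O, bond orders sum to 2 (valence 2) → 0 H
  atom 11: C, bond orders sum to 4 (valence 4) → 0 H
  atom 12: C, bond orders sum to 4 (valence 4) → 0 H
  atom 13: N, bond orders sum to 1 (valence 3) → 2 H
  atom 14: O, bond orders sum to 2 (valence 2) → 0 H
  atom 15: C, bond orders sum to 4 (valence 4) → 0 H
  atom 16: C, bond orders sum to 4 (valence 4) → 0 H
  atom 17: C, bond orders sum to 4 (valence 4) → 0 H
  atom 18: O, bond orders sum to 2 (valence 2) → 0 H
  atom 19: C, bond orders sum to 1 (valence 4) → 3 H
  atom 20: C, bond orders sum to 4 (valence 4) → 0 H
  atom 21: C, bond orders sum to 3 (valence 4) → 1 H
  atom 22: C, bond orders sum to 3 (valence 4) → 1 H
  atom 23: C, bond orders sum to 3 (valence 4) → 1 H
  atom 24: C, bond orders sum to 3 (valence 4) → 1 H
  atom 25: C, bond orders sum to 3 (valence 4) → 1 H
Totals → C:18, H:15, N:1, O:6.
In Hill order: C18H15NO6.

C18H15NO6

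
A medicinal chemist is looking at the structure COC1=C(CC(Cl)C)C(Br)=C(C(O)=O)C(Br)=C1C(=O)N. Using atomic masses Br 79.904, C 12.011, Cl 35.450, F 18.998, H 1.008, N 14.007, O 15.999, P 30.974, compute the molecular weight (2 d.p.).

429.49 g/mol

First, the molecular formula is C12H12Br2ClNO4 (counting implicit H from valence).
  Br: 2 × 79.904 = 159.808
  C: 12 × 12.011 = 144.132
  Cl: 1 × 35.450 = 35.450
  H: 12 × 1.008 = 12.096
  N: 1 × 14.007 = 14.007
  O: 4 × 15.999 = 63.996
Sum: 2×79.904 + 12×12.011 + 1×35.450 + 12×1.008 + 1×14.007 + 4×15.999 = 429.489 → 429.49 g/mol.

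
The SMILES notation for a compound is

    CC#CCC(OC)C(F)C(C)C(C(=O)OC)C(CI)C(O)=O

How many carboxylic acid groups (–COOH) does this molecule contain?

1

The carboxylic acid motif appears at heavy-atom position 20 in the SMILES.
Other groups present: 1 alkyne, 1 ester, 1 ether.
Carboxylic acid count: 1.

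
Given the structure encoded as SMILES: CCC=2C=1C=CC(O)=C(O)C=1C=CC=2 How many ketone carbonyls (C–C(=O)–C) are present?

0

Scan the SMILES for the ketone motif — none present.
Groups that are present: 2 hydroxyl.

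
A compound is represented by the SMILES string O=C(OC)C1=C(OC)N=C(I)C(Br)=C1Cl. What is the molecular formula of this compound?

Walk through each heavy atom and fill implicit hydrogens from standard valence (C 4, N 3, O 2, S 2, halogen 1):
  atom 1: O, bond orders sum to 2 (valence 2) → 0 H
  atom 2: C, bond orders sum to 4 (valence 4) → 0 H
  atom 3: O, bond orders sum to 2 (valence 2) → 0 H
  atom 4: C, bond orders sum to 1 (valence 4) → 3 H
  atom 5: C, bond orders sum to 4 (valence 4) → 0 H
  atom 6: C, bond orders sum to 4 (valence 4) → 0 H
  atom 7: O, bond orders sum to 2 (valence 2) → 0 H
  atom 8: C, bond orders sum to 1 (valence 4) → 3 H
  atom 9: N, bond orders sum to 3 (valence 3) → 0 H
  atom 10: C, bond orders sum to 4 (valence 4) → 0 H
  atom 11: I (halogen, monovalent) → 0 H
  atom 12: C, bond orders sum to 4 (valence 4) → 0 H
  atom 13: Br (halogen, monovalent) → 0 H
  atom 14: C, bond orders sum to 4 (valence 4) → 0 H
  atom 15: Cl (halogen, monovalent) → 0 H
Totals → C:8, H:6, Br:1, Cl:1, I:1, N:1, O:3.

C8H6BrClINO3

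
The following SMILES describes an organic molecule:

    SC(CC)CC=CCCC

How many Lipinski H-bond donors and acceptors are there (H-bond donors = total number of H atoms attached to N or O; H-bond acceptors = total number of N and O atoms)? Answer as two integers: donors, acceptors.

Donors: find every N or O and count the H atoms it carries.
  (no N or O atoms present)
Lipinski HBD = 0.
Acceptors: N atoms = 0, O atoms = 0 → HBA = 0.

0, 0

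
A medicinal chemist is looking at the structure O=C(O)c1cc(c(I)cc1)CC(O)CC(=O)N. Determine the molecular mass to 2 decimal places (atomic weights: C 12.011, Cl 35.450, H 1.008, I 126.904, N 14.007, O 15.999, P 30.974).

First, the molecular formula is C11H12INO4 (counting implicit H from valence).
  C: 11 × 12.011 = 132.121
  H: 12 × 1.008 = 12.096
  I: 1 × 126.904 = 126.904
  N: 1 × 14.007 = 14.007
  O: 4 × 15.999 = 63.996
Sum: 11×12.011 + 12×1.008 + 1×126.904 + 1×14.007 + 4×15.999 = 349.124 → 349.12 g/mol.

349.12 g/mol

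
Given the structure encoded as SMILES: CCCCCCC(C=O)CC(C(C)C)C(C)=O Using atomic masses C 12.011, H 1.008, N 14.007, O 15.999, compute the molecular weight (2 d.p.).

240.39 g/mol

First, the molecular formula is C15H28O2 (counting implicit H from valence).
  C: 15 × 12.011 = 180.165
  H: 28 × 1.008 = 28.224
  O: 2 × 15.999 = 31.998
Sum: 15×12.011 + 28×1.008 + 2×15.999 = 240.387 → 240.39 g/mol.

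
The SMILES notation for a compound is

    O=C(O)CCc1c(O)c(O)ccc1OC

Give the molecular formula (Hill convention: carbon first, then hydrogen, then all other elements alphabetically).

C10H12O5

Walk through each heavy atom and fill implicit hydrogens from standard valence (C 4, N 3, O 2, S 2, halogen 1); for lowercase aromatic atoms, an aromatic c carries 1 H when it has two neighbours and 0 H with three, and aromatic n carries 0 H:
  atom 1: O, bond orders sum to 2 (valence 2) → 0 H
  atom 2: C, bond orders sum to 4 (valence 4) → 0 H
  atom 3: O, bond orders sum to 1 (valence 2) → 1 H
  atom 4: C, bond orders sum to 2 (valence 4) → 2 H
  atom 5: C, bond orders sum to 2 (valence 4) → 2 H
  atom 6: aromatic c, 3 neighbours → 0 H
  atom 7: aromatic c, 3 neighbours → 0 H
  atom 8: O, bond orders sum to 1 (valence 2) → 1 H
  atom 9: aromatic c, 3 neighbours → 0 H
  atom 10: O, bond orders sum to 1 (valence 2) → 1 H
  atom 11: aromatic c, 2 neighbours → 1 H
  atom 12: aromatic c, 2 neighbours → 1 H
  atom 13: aromatic c, 3 neighbours → 0 H
  atom 14: O, bond orders sum to 2 (valence 2) → 0 H
  atom 15: C, bond orders sum to 1 (valence 4) → 3 H
Totals → C:10, H:12, O:5.
In Hill order: C10H12O5.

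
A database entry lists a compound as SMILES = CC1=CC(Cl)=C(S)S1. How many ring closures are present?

In SMILES, each pair of matching ring-closure digits denotes one ring-closing bond; the number of such bonds equals the number of independent rings.
Ring-closure bonds here: 1.

1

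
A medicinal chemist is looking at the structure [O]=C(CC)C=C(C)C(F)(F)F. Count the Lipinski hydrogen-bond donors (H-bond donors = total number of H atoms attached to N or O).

Donors: find every N or O and count the H atoms it carries.
  atom 1 (O): bond orders sum to 2 → 0 H
Lipinski HBD = 0.

0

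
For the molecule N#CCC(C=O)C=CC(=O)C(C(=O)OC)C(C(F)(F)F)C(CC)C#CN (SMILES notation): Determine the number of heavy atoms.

Every atom symbol written in the SMILES (organic subset) is one heavy atom; implicit H are not written.
Heavy atoms by element → C:17, F:3, N:2, O:4.
Total: 26.

26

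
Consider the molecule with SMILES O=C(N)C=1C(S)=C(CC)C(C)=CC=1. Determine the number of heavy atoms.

13

Every atom symbol written in the SMILES (organic subset) is one heavy atom; implicit H are not written.
Heavy atoms by element → C:10, N:1, O:1, S:1.
Total: 13.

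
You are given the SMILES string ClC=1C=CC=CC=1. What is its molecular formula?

Walk through each heavy atom and fill implicit hydrogens from standard valence (C 4, N 3, O 2, S 2, halogen 1):
  atom 1: Cl (halogen, monovalent) → 0 H
  atom 2: C, bond orders sum to 4 (valence 4) → 0 H
  atom 3: C, bond orders sum to 3 (valence 4) → 1 H
  atom 4: C, bond orders sum to 3 (valence 4) → 1 H
  atom 5: C, bond orders sum to 3 (valence 4) → 1 H
  atom 6: C, bond orders sum to 3 (valence 4) → 1 H
  atom 7: C, bond orders sum to 3 (valence 4) → 1 H
Totals → C:6, H:5, Cl:1.
In Hill order: C6H5Cl.

C6H5Cl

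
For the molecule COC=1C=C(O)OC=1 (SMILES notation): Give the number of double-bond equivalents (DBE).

Degree of unsaturation = (number of rings) + (number of π bonds).
Ring closures in the SMILES: 1.
π bonds: 2 double bonds (each 1 DoU) → 2 DoU from unsaturation.
Total DoU = 1 + 2 = 3.

3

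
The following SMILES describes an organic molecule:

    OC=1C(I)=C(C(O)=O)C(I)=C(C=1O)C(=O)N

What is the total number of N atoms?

Scan the SMILES for N atoms (remember two-letter symbols like Cl and Br are single atoms).
Nitrogen count: 1.

1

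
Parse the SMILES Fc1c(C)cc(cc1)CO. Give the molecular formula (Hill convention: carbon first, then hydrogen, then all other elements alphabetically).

Walk through each heavy atom and fill implicit hydrogens from standard valence (C 4, N 3, O 2, S 2, halogen 1); for lowercase aromatic atoms, an aromatic c carries 1 H when it has two neighbours and 0 H with three, and aromatic n carries 0 H:
  atom 1: F (halogen, monovalent) → 0 H
  atom 2: aromatic c, 3 neighbours → 0 H
  atom 3: aromatic c, 3 neighbours → 0 H
  atom 4: C, bond orders sum to 1 (valence 4) → 3 H
  atom 5: aromatic c, 2 neighbours → 1 H
  atom 6: aromatic c, 3 neighbours → 0 H
  atom 7: aromatic c, 2 neighbours → 1 H
  atom 8: aromatic c, 2 neighbours → 1 H
  atom 9: C, bond orders sum to 2 (valence 4) → 2 H
  atom 10: O, bond orders sum to 1 (valence 2) → 1 H
Totals → C:8, H:9, F:1, O:1.

C8H9FO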